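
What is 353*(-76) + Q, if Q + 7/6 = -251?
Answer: -162481/6 ≈ -27080.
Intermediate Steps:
Q = -1513/6 (Q = -7/6 - 251 = -1513/6 ≈ -252.17)
353*(-76) + Q = 353*(-76) - 1513/6 = -26828 - 1513/6 = -162481/6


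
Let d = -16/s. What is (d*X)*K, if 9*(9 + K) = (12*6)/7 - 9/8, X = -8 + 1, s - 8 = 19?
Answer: -298/9 ≈ -33.111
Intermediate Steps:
s = 27 (s = 8 + 19 = 27)
d = -16/27 ≈ -0.59259
X = -7
K = -447/56 (K = -9 + ((12*6)/7 - 9/8)/9 = -9 + (72*(1/7) - 9*1/8)/9 = -9 + (72/7 - 9/8)/9 = -9 + (1/9)*(513/56) = -9 + 57/56 = -447/56 ≈ -7.9821)
(d*X)*K = -16/27*(-7)*(-447/56) = (112/27)*(-447/56) = -298/9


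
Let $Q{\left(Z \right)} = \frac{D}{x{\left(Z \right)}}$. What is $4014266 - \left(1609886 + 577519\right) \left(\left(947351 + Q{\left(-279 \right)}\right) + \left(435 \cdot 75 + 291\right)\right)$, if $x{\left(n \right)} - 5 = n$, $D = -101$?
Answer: $- \frac{587521137794011}{274} \approx -2.1442 \cdot 10^{12}$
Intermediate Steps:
$x{\left(n \right)} = 5 + n$
$Q{\left(Z \right)} = - \frac{101}{5 + Z}$
$4014266 - \left(1609886 + 577519\right) \left(\left(947351 + Q{\left(-279 \right)}\right) + \left(435 \cdot 75 + 291\right)\right) = 4014266 - \left(1609886 + 577519\right) \left(\left(947351 - \frac{101}{5 - 279}\right) + \left(435 \cdot 75 + 291\right)\right) = 4014266 - 2187405 \left(\left(947351 - \frac{101}{-274}\right) + \left(32625 + 291\right)\right) = 4014266 - 2187405 \left(\left(947351 - - \frac{101}{274}\right) + 32916\right) = 4014266 - 2187405 \left(\left(947351 + \frac{101}{274}\right) + 32916\right) = 4014266 - 2187405 \left(\frac{259574275}{274} + 32916\right) = 4014266 - 2187405 \cdot \frac{268593259}{274} = 4014266 - \frac{587522237702895}{274} = - \frac{587521137794011}{274}$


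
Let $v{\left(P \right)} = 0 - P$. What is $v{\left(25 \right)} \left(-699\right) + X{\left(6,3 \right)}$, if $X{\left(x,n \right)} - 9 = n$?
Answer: $17487$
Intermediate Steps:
$v{\left(P \right)} = - P$
$X{\left(x,n \right)} = 9 + n$
$v{\left(25 \right)} \left(-699\right) + X{\left(6,3 \right)} = \left(-1\right) 25 \left(-699\right) + \left(9 + 3\right) = \left(-25\right) \left(-699\right) + 12 = 17475 + 12 = 17487$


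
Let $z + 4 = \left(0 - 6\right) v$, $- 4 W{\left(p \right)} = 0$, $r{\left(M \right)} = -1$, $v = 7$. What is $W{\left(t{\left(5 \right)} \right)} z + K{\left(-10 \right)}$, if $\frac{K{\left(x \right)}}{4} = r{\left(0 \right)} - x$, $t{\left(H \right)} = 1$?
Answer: $36$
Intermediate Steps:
$W{\left(p \right)} = 0$ ($W{\left(p \right)} = \left(- \frac{1}{4}\right) 0 = 0$)
$z = -46$ ($z = -4 + \left(0 - 6\right) 7 = -4 - 42 = -46$)
$K{\left(x \right)} = -4 - 4 x$ ($K{\left(x \right)} = 4 \left(-1 - x\right) = -4 - 4 x$)
$W{\left(t{\left(5 \right)} \right)} z + K{\left(-10 \right)} = 0 \left(-46\right) - -36 = 0 + \left(-4 + 40\right) = 0 + 36 = 36$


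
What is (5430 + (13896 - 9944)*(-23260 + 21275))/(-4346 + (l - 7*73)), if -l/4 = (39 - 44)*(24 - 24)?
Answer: 7839290/4857 ≈ 1614.0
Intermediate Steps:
l = 0 (l = -4*(39 - 44)*(24 - 24) = -(-20)*0 = -4*0 = 0)
(5430 + (13896 - 9944)*(-23260 + 21275))/(-4346 + (l - 7*73)) = (5430 + (13896 - 9944)*(-23260 + 21275))/(-4346 + (0 - 7*73)) = (5430 + 3952*(-1985))/(-4346 + (0 - 511)) = (5430 - 7844720)/(-4346 - 511) = -7839290/(-4857) = -7839290*(-1/4857) = 7839290/4857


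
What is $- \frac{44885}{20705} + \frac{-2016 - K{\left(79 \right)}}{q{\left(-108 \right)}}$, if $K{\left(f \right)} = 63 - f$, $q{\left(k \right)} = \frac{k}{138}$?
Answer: $\frac{95162207}{37269} \approx 2553.4$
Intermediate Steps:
$q{\left(k \right)} = \frac{k}{138}$ ($q{\left(k \right)} = k \frac{1}{138} = \frac{k}{138}$)
$- \frac{44885}{20705} + \frac{-2016 - K{\left(79 \right)}}{q{\left(-108 \right)}} = - \frac{44885}{20705} + \frac{-2016 - \left(63 - 79\right)}{\frac{1}{138} \left(-108\right)} = \left(-44885\right) \frac{1}{20705} + \frac{-2016 - \left(63 - 79\right)}{- \frac{18}{23}} = - \frac{8977}{4141} + \left(-2016 - -16\right) \left(- \frac{23}{18}\right) = - \frac{8977}{4141} + \left(-2016 + 16\right) \left(- \frac{23}{18}\right) = - \frac{8977}{4141} - - \frac{23000}{9} = - \frac{8977}{4141} + \frac{23000}{9} = \frac{95162207}{37269}$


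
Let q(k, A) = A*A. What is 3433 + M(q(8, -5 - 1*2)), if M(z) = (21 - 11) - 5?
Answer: 3438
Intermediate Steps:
q(k, A) = A²
M(z) = 5 (M(z) = 10 - 5 = 5)
3433 + M(q(8, -5 - 1*2)) = 3433 + 5 = 3438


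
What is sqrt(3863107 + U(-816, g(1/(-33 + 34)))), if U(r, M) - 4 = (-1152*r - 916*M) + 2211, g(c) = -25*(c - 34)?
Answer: 217*sqrt(86) ≈ 2012.4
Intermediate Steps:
g(c) = 850 - 25*c (g(c) = -25*(-34 + c) = 850 - 25*c)
U(r, M) = 2215 - 1152*r - 916*M (U(r, M) = 4 + ((-1152*r - 916*M) + 2211) = 4 + (2211 - 1152*r - 916*M) = 2215 - 1152*r - 916*M)
sqrt(3863107 + U(-816, g(1/(-33 + 34)))) = sqrt(3863107 + (2215 - 1152*(-816) - 916*(850 - 25/(-33 + 34)))) = sqrt(3863107 + (2215 + 940032 - 916*(850 - 25/1))) = sqrt(3863107 + (2215 + 940032 - 916*(850 - 25*1))) = sqrt(3863107 + (2215 + 940032 - 916*(850 - 25))) = sqrt(3863107 + (2215 + 940032 - 916*825)) = sqrt(3863107 + (2215 + 940032 - 755700)) = sqrt(3863107 + 186547) = sqrt(4049654) = 217*sqrt(86)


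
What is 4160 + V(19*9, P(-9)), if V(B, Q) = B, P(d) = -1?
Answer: 4331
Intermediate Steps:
4160 + V(19*9, P(-9)) = 4160 + 19*9 = 4160 + 171 = 4331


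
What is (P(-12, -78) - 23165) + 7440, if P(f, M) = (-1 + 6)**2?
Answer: -15700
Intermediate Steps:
P(f, M) = 25 (P(f, M) = 5**2 = 25)
(P(-12, -78) - 23165) + 7440 = (25 - 23165) + 7440 = -23140 + 7440 = -15700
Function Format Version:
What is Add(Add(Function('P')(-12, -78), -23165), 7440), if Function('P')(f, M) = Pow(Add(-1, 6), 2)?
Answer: -15700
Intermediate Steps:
Function('P')(f, M) = 25 (Function('P')(f, M) = Pow(5, 2) = 25)
Add(Add(Function('P')(-12, -78), -23165), 7440) = Add(Add(25, -23165), 7440) = Add(-23140, 7440) = -15700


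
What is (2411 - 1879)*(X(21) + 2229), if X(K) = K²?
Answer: 1420440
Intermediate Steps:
(2411 - 1879)*(X(21) + 2229) = (2411 - 1879)*(21² + 2229) = 532*(441 + 2229) = 532*2670 = 1420440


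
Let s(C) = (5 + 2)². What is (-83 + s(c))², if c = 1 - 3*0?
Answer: 1156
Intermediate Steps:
c = 1 (c = 1 + 0 = 1)
s(C) = 49 (s(C) = 7² = 49)
(-83 + s(c))² = (-83 + 49)² = (-34)² = 1156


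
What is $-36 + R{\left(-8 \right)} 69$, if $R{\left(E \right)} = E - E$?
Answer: $-36$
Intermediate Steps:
$R{\left(E \right)} = 0$
$-36 + R{\left(-8 \right)} 69 = -36 + 0 \cdot 69 = -36 + 0 = -36$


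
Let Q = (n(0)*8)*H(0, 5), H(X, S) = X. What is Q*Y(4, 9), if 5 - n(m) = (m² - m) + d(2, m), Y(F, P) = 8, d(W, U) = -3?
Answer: 0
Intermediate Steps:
n(m) = 8 + m - m² (n(m) = 5 - ((m² - m) - 3) = 5 - (-3 + m² - m) = 5 + (3 + m - m²) = 8 + m - m²)
Q = 0 (Q = ((8 + 0 - 1*0²)*8)*0 = ((8 + 0 - 1*0)*8)*0 = ((8 + 0 + 0)*8)*0 = (8*8)*0 = 64*0 = 0)
Q*Y(4, 9) = 0*8 = 0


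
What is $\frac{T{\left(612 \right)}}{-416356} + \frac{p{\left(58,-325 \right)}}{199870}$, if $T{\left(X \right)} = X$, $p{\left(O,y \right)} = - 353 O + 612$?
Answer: $- \frac{1048997914}{10402134215} \approx -0.10084$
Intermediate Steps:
$p{\left(O,y \right)} = 612 - 353 O$
$\frac{T{\left(612 \right)}}{-416356} + \frac{p{\left(58,-325 \right)}}{199870} = \frac{612}{-416356} + \frac{612 - 20474}{199870} = 612 \left(- \frac{1}{416356}\right) + \left(612 - 20474\right) \frac{1}{199870} = - \frac{153}{104089} - \frac{9931}{99935} = - \frac{1048997914}{10402134215}$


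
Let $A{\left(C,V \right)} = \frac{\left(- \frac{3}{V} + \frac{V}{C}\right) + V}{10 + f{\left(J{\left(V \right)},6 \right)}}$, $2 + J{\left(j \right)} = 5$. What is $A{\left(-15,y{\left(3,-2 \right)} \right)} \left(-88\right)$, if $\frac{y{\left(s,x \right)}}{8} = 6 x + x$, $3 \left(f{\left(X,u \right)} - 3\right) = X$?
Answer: $\frac{1931281}{2940} \approx 656.9$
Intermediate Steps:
$J{\left(j \right)} = 3$ ($J{\left(j \right)} = -2 + 5 = 3$)
$f{\left(X,u \right)} = 3 + \frac{X}{3}$
$y{\left(s,x \right)} = 56 x$ ($y{\left(s,x \right)} = 8 \left(6 x + x\right) = 8 \cdot 7 x = 56 x$)
$A{\left(C,V \right)} = - \frac{3}{14 V} + \frac{V}{14} + \frac{V}{14 C}$ ($A{\left(C,V \right)} = \frac{\left(- \frac{3}{V} + \frac{V}{C}\right) + V}{10 + \left(3 + \frac{1}{3} \cdot 3\right)} = \frac{V - \frac{3}{V} + \frac{V}{C}}{10 + \left(3 + 1\right)} = \frac{V - \frac{3}{V} + \frac{V}{C}}{10 + 4} = \frac{V - \frac{3}{V} + \frac{V}{C}}{14} = \left(V - \frac{3}{V} + \frac{V}{C}\right) \frac{1}{14} = - \frac{3}{14 V} + \frac{V}{14} + \frac{V}{14 C}$)
$A{\left(-15,y{\left(3,-2 \right)} \right)} \left(-88\right) = \left(- \frac{3}{14 \cdot 56 \left(-2\right)} + \frac{56 \left(-2\right)}{14} + \frac{56 \left(-2\right)}{14 \left(-15\right)}\right) \left(-88\right) = \left(- \frac{3}{14 \left(-112\right)} + \frac{1}{14} \left(-112\right) + \frac{1}{14} \left(-112\right) \left(- \frac{1}{15}\right)\right) \left(-88\right) = \left(\left(- \frac{3}{14}\right) \left(- \frac{1}{112}\right) - 8 + \frac{8}{15}\right) \left(-88\right) = \left(\frac{3}{1568} - 8 + \frac{8}{15}\right) \left(-88\right) = \left(- \frac{175571}{23520}\right) \left(-88\right) = \frac{1931281}{2940}$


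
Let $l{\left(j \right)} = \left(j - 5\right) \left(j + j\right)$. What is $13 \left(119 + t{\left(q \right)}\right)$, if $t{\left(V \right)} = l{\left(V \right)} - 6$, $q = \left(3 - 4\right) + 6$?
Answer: $1469$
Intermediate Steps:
$q = 5$ ($q = -1 + 6 = 5$)
$l{\left(j \right)} = 2 j \left(-5 + j\right)$ ($l{\left(j \right)} = \left(-5 + j\right) 2 j = 2 j \left(-5 + j\right)$)
$t{\left(V \right)} = -6 + 2 V \left(-5 + V\right)$ ($t{\left(V \right)} = 2 V \left(-5 + V\right) - 6 = -6 + 2 V \left(-5 + V\right)$)
$13 \left(119 + t{\left(q \right)}\right) = 13 \left(119 - \left(6 - 10 \left(-5 + 5\right)\right)\right) = 13 \left(119 - \left(6 - 0\right)\right) = 13 \left(119 + \left(-6 + 0\right)\right) = 13 \left(119 - 6\right) = 13 \cdot 113 = 1469$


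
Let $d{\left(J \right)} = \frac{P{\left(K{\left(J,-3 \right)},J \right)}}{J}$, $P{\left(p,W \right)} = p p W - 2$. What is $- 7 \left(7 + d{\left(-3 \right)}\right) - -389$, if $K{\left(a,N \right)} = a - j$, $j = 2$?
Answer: $\frac{481}{3} \approx 160.33$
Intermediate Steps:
$K{\left(a,N \right)} = -2 + a$ ($K{\left(a,N \right)} = a - 2 = -2 + a$)
$P{\left(p,W \right)} = -2 + W p^{2}$ ($P{\left(p,W \right)} = p^{2} W - 2 = W p^{2} - 2 = -2 + W p^{2}$)
$d{\left(J \right)} = \frac{-2 + J \left(-2 + J\right)^{2}}{J}$
$- 7 \left(7 + d{\left(-3 \right)}\right) - -389 = - 7 \left(7 - \left(- \frac{2}{3} - \left(-2 - 3\right)^{2}\right)\right) - -389 = - 7 \left(7 - \left(- \frac{2}{3} - \left(-5\right)^{2}\right)\right) + 389 = - 7 \left(7 + \left(25 + \frac{2}{3}\right)\right) + 389 = - 7 \left(7 + \frac{77}{3}\right) + 389 = \left(-7\right) \frac{98}{3} + 389 = - \frac{686}{3} + 389 = \frac{481}{3}$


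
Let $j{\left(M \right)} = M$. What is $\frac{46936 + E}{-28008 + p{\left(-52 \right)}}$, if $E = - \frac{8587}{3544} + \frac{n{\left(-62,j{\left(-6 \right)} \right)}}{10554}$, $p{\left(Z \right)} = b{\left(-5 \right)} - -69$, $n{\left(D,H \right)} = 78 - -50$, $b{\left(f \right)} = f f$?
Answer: $- \frac{51631608305}{30708171696} \approx -1.6814$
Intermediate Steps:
$b{\left(f \right)} = f^{2}$
$n{\left(D,H \right)} = 128$ ($n{\left(D,H \right)} = 78 + 50 = 128$)
$p{\left(Z \right)} = 94$ ($p{\left(Z \right)} = \left(-5\right)^{2} - -69 = 25 + 69 = 94$)
$E = - \frac{45086783}{18701688}$ ($E = - \frac{8587}{3544} + \frac{128}{10554} = \left(-8587\right) \frac{1}{3544} + 128 \cdot \frac{1}{10554} = - \frac{8587}{3544} + \frac{64}{5277} = - \frac{45086783}{18701688} \approx -2.4108$)
$\frac{46936 + E}{-28008 + p{\left(-52 \right)}} = \frac{46936 - \frac{45086783}{18701688}}{-28008 + 94} = \frac{877737341185}{18701688 \left(-27914\right)} = \frac{877737341185}{18701688} \left(- \frac{1}{27914}\right) = - \frac{51631608305}{30708171696}$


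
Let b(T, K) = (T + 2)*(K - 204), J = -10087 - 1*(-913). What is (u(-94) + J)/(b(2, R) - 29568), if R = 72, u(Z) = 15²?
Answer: 157/528 ≈ 0.29735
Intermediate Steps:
u(Z) = 225
J = -9174 (J = -10087 + 913 = -9174)
b(T, K) = (-204 + K)*(2 + T) (b(T, K) = (2 + T)*(-204 + K) = (-204 + K)*(2 + T))
(u(-94) + J)/(b(2, R) - 29568) = (225 - 9174)/((-408 - 204*2 + 2*72 + 72*2) - 29568) = -8949/((-408 - 408 + 144 + 144) - 29568) = -8949/(-528 - 29568) = -8949/(-30096) = -8949*(-1/30096) = 157/528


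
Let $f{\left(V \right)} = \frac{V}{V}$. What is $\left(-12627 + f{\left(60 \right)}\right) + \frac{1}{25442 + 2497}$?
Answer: $- \frac{352757813}{27939} \approx -12626.0$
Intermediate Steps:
$f{\left(V \right)} = 1$
$\left(-12627 + f{\left(60 \right)}\right) + \frac{1}{25442 + 2497} = \left(-12627 + 1\right) + \frac{1}{25442 + 2497} = -12626 + \frac{1}{27939} = - \frac{352757813}{27939}$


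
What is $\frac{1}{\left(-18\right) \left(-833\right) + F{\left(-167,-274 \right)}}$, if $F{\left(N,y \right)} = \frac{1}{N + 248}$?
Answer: $\frac{81}{1214515} \approx 6.6693 \cdot 10^{-5}$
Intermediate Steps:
$F{\left(N,y \right)} = \frac{1}{248 + N}$
$\frac{1}{\left(-18\right) \left(-833\right) + F{\left(-167,-274 \right)}} = \frac{1}{\left(-18\right) \left(-833\right) + \frac{1}{248 - 167}} = \frac{1}{14994 + \frac{1}{81}} = \frac{1}{\frac{1214515}{81}} = \frac{81}{1214515}$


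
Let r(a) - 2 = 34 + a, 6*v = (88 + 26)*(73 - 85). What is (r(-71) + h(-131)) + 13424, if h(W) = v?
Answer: 13161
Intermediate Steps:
v = -228 (v = ((88 + 26)*(73 - 85))/6 = (114*(-12))/6 = (1/6)*(-1368) = -228)
r(a) = 36 + a (r(a) = 2 + (34 + a) = 36 + a)
h(W) = -228
(r(-71) + h(-131)) + 13424 = ((36 - 71) - 228) + 13424 = (-35 - 228) + 13424 = -263 + 13424 = 13161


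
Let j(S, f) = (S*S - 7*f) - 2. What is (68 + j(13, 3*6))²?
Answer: 11881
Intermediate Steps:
j(S, f) = -2 + S² - 7*f (j(S, f) = (S² - 7*f) - 2 = -2 + S² - 7*f)
(68 + j(13, 3*6))² = (68 + (-2 + 13² - 21*6))² = (68 + (-2 + 169 - 7*18))² = (68 + (-2 + 169 - 126))² = (68 + 41)² = 109² = 11881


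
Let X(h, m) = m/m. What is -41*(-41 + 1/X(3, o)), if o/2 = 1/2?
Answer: 1640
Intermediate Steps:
o = 1 (o = 2/2 = 2*(½) = 1)
X(h, m) = 1
-41*(-41 + 1/X(3, o)) = -41*(-41 + 1/1) = -41*(-41 + 1) = -41*(-40) = 1640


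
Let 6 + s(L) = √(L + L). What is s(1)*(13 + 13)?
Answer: -156 + 26*√2 ≈ -119.23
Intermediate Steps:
s(L) = -6 + √2*√L (s(L) = -6 + √(L + L) = -6 + √(2*L) = -6 + √2*√L)
s(1)*(13 + 13) = (-6 + √2*√1)*(13 + 13) = (-6 + √2*1)*26 = (-6 + √2)*26 = -156 + 26*√2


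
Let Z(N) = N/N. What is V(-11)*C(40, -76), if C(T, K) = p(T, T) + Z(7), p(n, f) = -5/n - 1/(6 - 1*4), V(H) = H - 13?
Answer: -9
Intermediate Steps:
V(H) = -13 + H
p(n, f) = -1/2 - 5/n (p(n, f) = -5/n - 1/(6 - 4) = -5/n - 1/2 = -1/2 - 5/n)
Z(N) = 1
C(T, K) = 1 + (-10 - T)/(2*T) (C(T, K) = (-10 - T)/(2*T) + 1 = 1 + (-10 - T)/(2*T))
V(-11)*C(40, -76) = (-13 - 11)*((1/2)*(-10 + 40)/40) = -12*30/40 = -24*3/8 = -9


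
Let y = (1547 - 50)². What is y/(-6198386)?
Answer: -2241009/6198386 ≈ -0.36155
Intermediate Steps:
y = 2241009 (y = 1497² = 2241009)
y/(-6198386) = 2241009/(-6198386) = 2241009*(-1/6198386) = -2241009/6198386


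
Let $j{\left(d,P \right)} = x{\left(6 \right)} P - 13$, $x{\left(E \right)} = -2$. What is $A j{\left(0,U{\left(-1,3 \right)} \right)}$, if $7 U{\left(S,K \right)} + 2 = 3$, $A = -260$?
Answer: $\frac{24180}{7} \approx 3454.3$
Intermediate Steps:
$U{\left(S,K \right)} = \frac{1}{7}$ ($U{\left(S,K \right)} = - \frac{2}{7} + \frac{1}{7} \cdot 3 = - \frac{2}{7} + \frac{3}{7} = \frac{1}{7}$)
$j{\left(d,P \right)} = -13 - 2 P$ ($j{\left(d,P \right)} = - 2 P - 13 = -13 - 2 P$)
$A j{\left(0,U{\left(-1,3 \right)} \right)} = - 260 \left(-13 - \frac{2}{7}\right) = \left(-260\right) \left(- \frac{93}{7}\right) = \frac{24180}{7}$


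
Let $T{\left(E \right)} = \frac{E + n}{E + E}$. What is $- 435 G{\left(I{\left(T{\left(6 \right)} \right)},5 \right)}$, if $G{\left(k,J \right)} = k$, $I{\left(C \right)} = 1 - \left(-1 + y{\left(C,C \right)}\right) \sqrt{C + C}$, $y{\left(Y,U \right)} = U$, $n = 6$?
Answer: $-435$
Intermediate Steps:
$T{\left(E \right)} = \frac{6 + E}{2 E}$ ($T{\left(E \right)} = \frac{E + 6}{E + E} = \frac{6 + E}{2 E}$)
$I{\left(C \right)} = 1 - \sqrt{2} \sqrt{C} \left(-1 + C\right)$ ($I{\left(C \right)} = 1 - \left(-1 + C\right) \sqrt{C + C} = 1 - \left(-1 + C\right) \sqrt{2 C} = 1 - \left(-1 + C\right) \sqrt{2} \sqrt{C} = 1 - \sqrt{2} \sqrt{C} \left(-1 + C\right)$)
$- 435 G{\left(I{\left(T{\left(6 \right)} \right)},5 \right)} = - 435 \left(1 + \sqrt{2} \sqrt{\frac{6 + 6}{2 \cdot 6}} - \sqrt{2} \left(\frac{6 + 6}{2 \cdot 6}\right)^{\frac{3}{2}}\right) = - 435 \left(1 + \sqrt{2} \sqrt{\frac{1}{2} \cdot \frac{1}{6} \cdot 12} - \sqrt{2} \left(\frac{1}{2} \cdot \frac{1}{6} \cdot 12\right)^{\frac{3}{2}}\right) = - 435 \left(1 + \sqrt{2} \sqrt{1} - \sqrt{2} \cdot 1^{\frac{3}{2}}\right) = - 435 \left(1 + \sqrt{2} \cdot 1 - \sqrt{2} \cdot 1\right) = - 435 \left(1 + \sqrt{2} - \sqrt{2}\right) = \left(-435\right) 1 = -435$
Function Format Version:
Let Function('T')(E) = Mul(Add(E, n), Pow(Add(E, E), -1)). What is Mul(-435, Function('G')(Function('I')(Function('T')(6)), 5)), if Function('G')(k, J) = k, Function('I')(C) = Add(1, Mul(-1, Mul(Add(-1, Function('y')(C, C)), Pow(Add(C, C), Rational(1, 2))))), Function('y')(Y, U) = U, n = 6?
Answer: -435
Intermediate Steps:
Function('T')(E) = Mul(Rational(1, 2), Pow(E, -1), Add(6, E)) (Function('T')(E) = Mul(Add(E, 6), Pow(Add(E, E), -1)) = Mul(Add(6, E), Pow(Mul(2, E), -1)) = Mul(Add(6, E), Mul(Rational(1, 2), Pow(E, -1))) = Mul(Rational(1, 2), Pow(E, -1), Add(6, E)))
Function('I')(C) = Add(1, Mul(-1, Pow(2, Rational(1, 2)), Pow(C, Rational(1, 2)), Add(-1, C))) (Function('I')(C) = Add(1, Mul(-1, Mul(Add(-1, C), Pow(Add(C, C), Rational(1, 2))))) = Add(1, Mul(-1, Mul(Add(-1, C), Pow(Mul(2, C), Rational(1, 2))))) = Add(1, Mul(-1, Mul(Add(-1, C), Mul(Pow(2, Rational(1, 2)), Pow(C, Rational(1, 2)))))) = Add(1, Mul(-1, Mul(Pow(2, Rational(1, 2)), Pow(C, Rational(1, 2)), Add(-1, C)))) = Add(1, Mul(-1, Pow(2, Rational(1, 2)), Pow(C, Rational(1, 2)), Add(-1, C))))
Mul(-435, Function('G')(Function('I')(Function('T')(6)), 5)) = Mul(-435, Add(1, Mul(Pow(2, Rational(1, 2)), Pow(Mul(Rational(1, 2), Pow(6, -1), Add(6, 6)), Rational(1, 2))), Mul(-1, Pow(2, Rational(1, 2)), Pow(Mul(Rational(1, 2), Pow(6, -1), Add(6, 6)), Rational(3, 2))))) = Mul(-435, Add(1, Mul(Pow(2, Rational(1, 2)), Pow(Mul(Rational(1, 2), Rational(1, 6), 12), Rational(1, 2))), Mul(-1, Pow(2, Rational(1, 2)), Pow(Mul(Rational(1, 2), Rational(1, 6), 12), Rational(3, 2))))) = Mul(-435, Add(1, Mul(Pow(2, Rational(1, 2)), Pow(1, Rational(1, 2))), Mul(-1, Pow(2, Rational(1, 2)), Pow(1, Rational(3, 2))))) = Mul(-435, Add(1, Mul(Pow(2, Rational(1, 2)), 1), Mul(-1, Pow(2, Rational(1, 2)), 1))) = Mul(-435, Add(1, Pow(2, Rational(1, 2)), Mul(-1, Pow(2, Rational(1, 2))))) = Mul(-435, 1) = -435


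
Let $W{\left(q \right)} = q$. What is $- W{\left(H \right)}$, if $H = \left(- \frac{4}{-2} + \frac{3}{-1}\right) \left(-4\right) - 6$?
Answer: $2$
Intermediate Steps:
$H = -2$ ($H = \left(\left(-4\right) \left(- \frac{1}{2}\right) + 3 \left(-1\right)\right) \left(-4\right) - 6 = \left(2 - 3\right) \left(-4\right) - 6 = \left(-1\right) \left(-4\right) - 6 = 4 - 6 = -2$)
$- W{\left(H \right)} = \left(-1\right) \left(-2\right) = 2$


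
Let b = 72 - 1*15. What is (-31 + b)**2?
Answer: 676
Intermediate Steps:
b = 57 (b = 72 - 15 = 57)
(-31 + b)**2 = (-31 + 57)**2 = 26**2 = 676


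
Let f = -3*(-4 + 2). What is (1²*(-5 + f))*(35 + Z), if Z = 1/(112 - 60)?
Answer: 1821/52 ≈ 35.019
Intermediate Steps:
f = 6 (f = -3*(-2) = 6)
Z = 1/52 ≈ 0.019231
(1²*(-5 + f))*(35 + Z) = (1²*(-5 + 6))*(35 + 1/52) = (1*1)*(1821/52) = 1*(1821/52) = 1821/52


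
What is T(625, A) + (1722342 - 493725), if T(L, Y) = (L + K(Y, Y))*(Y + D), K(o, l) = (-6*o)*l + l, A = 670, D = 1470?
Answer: -5759876083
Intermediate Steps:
K(o, l) = l - 6*l*o (K(o, l) = -6*l*o + l = l - 6*l*o)
T(L, Y) = (1470 + Y)*(L + Y*(1 - 6*Y)) (T(L, Y) = (L + Y*(1 - 6*Y))*(Y + 1470) = (L + Y*(1 - 6*Y))*(1470 + Y) = (1470 + Y)*(L + Y*(1 - 6*Y)))
T(625, A) + (1722342 - 493725) = (-8819*670² - 6*670³ + 1470*625 + 1470*670 + 625*670) + (1722342 - 493725) = (-8819*448900 - 6*300763000 + 918750 + 984900 + 418750) + 1228617 = (-3958849100 - 1804578000 + 918750 + 984900 + 418750) + 1228617 = -5761104700 + 1228617 = -5759876083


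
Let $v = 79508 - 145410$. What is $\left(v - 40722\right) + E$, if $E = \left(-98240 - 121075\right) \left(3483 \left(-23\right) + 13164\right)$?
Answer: $14681936051$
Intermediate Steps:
$E = 14682042675$ ($E = - 219315 \left(-80109 + 13164\right) = \left(-219315\right) \left(-66945\right) = 14682042675$)
$v = -65902$
$\left(v - 40722\right) + E = \left(-65902 - 40722\right) + 14682042675 = -106624 + 14682042675 = 14681936051$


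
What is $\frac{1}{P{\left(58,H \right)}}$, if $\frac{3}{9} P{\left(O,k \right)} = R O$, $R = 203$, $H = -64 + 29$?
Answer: $\frac{1}{35322} \approx 2.8311 \cdot 10^{-5}$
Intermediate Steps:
$H = -35$
$P{\left(O,k \right)} = 609 O$ ($P{\left(O,k \right)} = 3 \cdot 203 O = 609 O$)
$\frac{1}{P{\left(58,H \right)}} = \frac{1}{609 \cdot 58} = \frac{1}{35322}$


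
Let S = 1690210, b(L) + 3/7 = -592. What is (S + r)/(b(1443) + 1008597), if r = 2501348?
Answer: 14670453/3528016 ≈ 4.1583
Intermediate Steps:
b(L) = -4147/7 (b(L) = -3/7 - 592 = -4147/7)
(S + r)/(b(1443) + 1008597) = (1690210 + 2501348)/(-4147/7 + 1008597) = 4191558/(7056032/7) = 4191558*(7/7056032) = 14670453/3528016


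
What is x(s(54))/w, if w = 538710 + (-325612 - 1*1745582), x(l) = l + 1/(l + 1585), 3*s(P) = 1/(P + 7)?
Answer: -323545/81344630776032 ≈ -3.9775e-9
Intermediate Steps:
s(P) = 1/(3*(7 + P)) (s(P) = 1/(3*(P + 7)) = 1/(3*(7 + P)))
x(l) = l + 1/(1585 + l)
w = -1532484 (w = 538710 + (-325612 - 1745582) = 538710 - 2071194 = -1532484)
x(s(54))/w = ((1 + (1/(3*(7 + 54)))² + 1585*(1/(3*(7 + 54))))/(1585 + 1/(3*(7 + 54))))/(-1532484) = ((1 + ((⅓)/61)² + 1585*((⅓)/61))/(1585 + (⅓)/61))*(-1/1532484) = ((1 + ((⅓)*(1/61))² + 1585*((⅓)*(1/61)))/(1585 + (⅓)*(1/61)))*(-1/1532484) = ((1 + (1/183)² + 1585*(1/183))/(1585 + 1/183))*(-1/1532484) = ((1 + 1/33489 + 1585/183)/(290056/183))*(-1/1532484) = ((183/290056)*(323545/33489))*(-1/1532484) = (323545/53080248)*(-1/1532484) = -323545/81344630776032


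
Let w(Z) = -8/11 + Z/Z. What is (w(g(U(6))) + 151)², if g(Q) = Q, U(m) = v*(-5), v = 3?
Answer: 2768896/121 ≈ 22883.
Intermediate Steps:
U(m) = -15 (U(m) = 3*(-5) = -15)
w(Z) = 3/11 (w(Z) = -8*1/11 + 1 = -8/11 + 1 = 3/11)
(w(g(U(6))) + 151)² = (3/11 + 151)² = (1664/11)² = 2768896/121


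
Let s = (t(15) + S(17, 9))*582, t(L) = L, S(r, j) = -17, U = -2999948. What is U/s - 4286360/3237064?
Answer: 303313573426/117748203 ≈ 2575.9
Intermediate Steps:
s = -1164 (s = (15 - 17)*582 = -2*582 = -1164)
U/s - 4286360/3237064 = -2999948/(-1164) - 4286360/3237064 = -2999948*(-1/1164) - 4286360*1/3237064 = 749987/291 - 535795/404633 = 303313573426/117748203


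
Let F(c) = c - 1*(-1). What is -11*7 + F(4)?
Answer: -72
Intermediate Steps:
F(c) = 1 + c (F(c) = c + 1 = 1 + c)
-11*7 + F(4) = -11*7 + (1 + 4) = -77 + 5 = -72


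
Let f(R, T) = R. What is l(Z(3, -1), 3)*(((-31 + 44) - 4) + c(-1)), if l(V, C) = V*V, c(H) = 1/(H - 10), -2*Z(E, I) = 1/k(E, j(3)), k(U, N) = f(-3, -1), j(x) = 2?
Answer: 49/198 ≈ 0.24747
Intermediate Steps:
k(U, N) = -3
Z(E, I) = ⅙ (Z(E, I) = -½/(-3) = -½*(-⅓) = ⅙)
c(H) = 1/(-10 + H)
l(V, C) = V²
l(Z(3, -1), 3)*(((-31 + 44) - 4) + c(-1)) = (⅙)²*(((-31 + 44) - 4) + 1/(-10 - 1)) = ((13 - 4) + 1/(-11))/36 = (9 - 1/11)/36 = (1/36)*(98/11) = 49/198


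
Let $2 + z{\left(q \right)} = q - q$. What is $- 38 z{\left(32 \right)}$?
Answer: $76$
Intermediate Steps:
$z{\left(q \right)} = -2$ ($z{\left(q \right)} = -2 + \left(q - q\right) = -2 + 0 = -2$)
$- 38 z{\left(32 \right)} = \left(-38\right) \left(-2\right) = 76$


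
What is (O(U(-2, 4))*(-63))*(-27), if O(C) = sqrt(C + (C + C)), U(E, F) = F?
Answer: 3402*sqrt(3) ≈ 5892.4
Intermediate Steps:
O(C) = sqrt(3)*sqrt(C) (O(C) = sqrt(C + 2*C) = sqrt(3*C) = sqrt(3)*sqrt(C))
(O(U(-2, 4))*(-63))*(-27) = ((sqrt(3)*sqrt(4))*(-63))*(-27) = ((sqrt(3)*2)*(-63))*(-27) = ((2*sqrt(3))*(-63))*(-27) = -126*sqrt(3)*(-27) = 3402*sqrt(3)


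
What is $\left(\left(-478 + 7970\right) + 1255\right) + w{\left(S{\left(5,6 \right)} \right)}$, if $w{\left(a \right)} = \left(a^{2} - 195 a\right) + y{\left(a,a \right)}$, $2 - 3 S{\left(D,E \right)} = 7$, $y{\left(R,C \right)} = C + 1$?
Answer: $\frac{81667}{9} \approx 9074.1$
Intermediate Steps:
$y{\left(R,C \right)} = 1 + C$
$S{\left(D,E \right)} = - \frac{5}{3}$ ($S{\left(D,E \right)} = \frac{2}{3} - \frac{7}{3} = - \frac{5}{3}$)
$w{\left(a \right)} = 1 + a^{2} - 194 a$ ($w{\left(a \right)} = \left(a^{2} - 195 a\right) + \left(1 + a\right) = 1 + a^{2} - 194 a$)
$\left(\left(-478 + 7970\right) + 1255\right) + w{\left(S{\left(5,6 \right)} \right)} = \left(\left(-478 + 7970\right) + 1255\right) + \left(1 + \left(- \frac{5}{3}\right)^{2} - - \frac{970}{3}\right) = \left(7492 + 1255\right) + \left(1 + \frac{25}{9} + \frac{970}{3}\right) = 8747 + \frac{2944}{9} = \frac{81667}{9}$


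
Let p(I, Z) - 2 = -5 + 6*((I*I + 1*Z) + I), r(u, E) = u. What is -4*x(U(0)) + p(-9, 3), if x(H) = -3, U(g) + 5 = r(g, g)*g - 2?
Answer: 459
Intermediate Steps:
p(I, Z) = -3 + 6*I + 6*Z + 6*I² (p(I, Z) = 2 + (-5 + 6*((I*I + 1*Z) + I)) = 2 + (-5 + 6*((I² + Z) + I)) = 2 + (-5 + 6*((Z + I²) + I)) = 2 + (-5 + 6*(I + Z + I²)) = 2 + (-5 + (6*I + 6*Z + 6*I²)) = 2 + (-5 + 6*I + 6*Z + 6*I²) = -3 + 6*I + 6*Z + 6*I²)
U(g) = -7 + g² (U(g) = -5 + (g*g - 2) = -5 + (g² - 2) = -5 + (-2 + g²) = -7 + g²)
-4*x(U(0)) + p(-9, 3) = -4*(-3) + (-3 + 6*(-9) + 6*3 + 6*(-9)²) = 12 + (-3 - 54 + 18 + 6*81) = 12 + (-3 - 54 + 18 + 486) = 12 + 447 = 459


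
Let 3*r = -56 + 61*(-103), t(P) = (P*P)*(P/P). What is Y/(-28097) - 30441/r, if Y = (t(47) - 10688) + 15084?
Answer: 841344412/59368961 ≈ 14.171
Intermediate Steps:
t(P) = P² (t(P) = P²*1 = P²)
r = -2113 (r = (-56 + 61*(-103))/3 = (-56 - 6283)/3 = (⅓)*(-6339) = -2113)
Y = 6605 (Y = (47² - 10688) + 15084 = (2209 - 10688) + 15084 = -8479 + 15084 = 6605)
Y/(-28097) - 30441/r = 6605/(-28097) - 30441/(-2113) = 6605*(-1/28097) - 30441*(-1/2113) = -6605/28097 + 30441/2113 = 841344412/59368961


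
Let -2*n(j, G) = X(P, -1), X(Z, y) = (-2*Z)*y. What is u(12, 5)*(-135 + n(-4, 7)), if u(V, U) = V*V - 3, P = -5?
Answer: -18330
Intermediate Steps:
X(Z, y) = -2*Z*y
u(V, U) = -3 + V² (u(V, U) = V² - 3 = -3 + V²)
n(j, G) = 5 (n(j, G) = -(-1)*(-5)*(-1) = -½*(-10) = 5)
u(12, 5)*(-135 + n(-4, 7)) = (-3 + 12²)*(-135 + 5) = (-3 + 144)*(-130) = 141*(-130) = -18330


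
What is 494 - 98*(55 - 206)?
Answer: 15292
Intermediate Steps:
494 - 98*(55 - 206) = 494 - 98*(-151) = 494 + 14798 = 15292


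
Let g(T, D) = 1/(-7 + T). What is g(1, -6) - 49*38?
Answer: -11173/6 ≈ -1862.2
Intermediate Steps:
g(1, -6) - 49*38 = 1/(-7 + 1) - 49*38 = 1/(-6) - 1862 = -1/6 - 1862 = -11173/6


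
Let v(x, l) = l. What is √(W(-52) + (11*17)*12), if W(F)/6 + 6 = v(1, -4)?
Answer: 2*√546 ≈ 46.733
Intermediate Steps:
W(F) = -60 (W(F) = -36 + 6*(-4) = -36 - 24 = -60)
√(W(-52) + (11*17)*12) = √(-60 + (11*17)*12) = √(-60 + 187*12) = √(-60 + 2244) = √2184 = 2*√546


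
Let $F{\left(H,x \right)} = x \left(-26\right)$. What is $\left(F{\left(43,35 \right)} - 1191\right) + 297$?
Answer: $-1804$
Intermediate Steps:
$F{\left(H,x \right)} = - 26 x$
$\left(F{\left(43,35 \right)} - 1191\right) + 297 = \left(\left(-26\right) 35 - 1191\right) + 297 = \left(-910 - 1191\right) + 297 = -2101 + 297 = -1804$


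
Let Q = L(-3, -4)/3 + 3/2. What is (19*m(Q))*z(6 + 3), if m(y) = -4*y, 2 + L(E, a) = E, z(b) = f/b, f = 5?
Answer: 190/27 ≈ 7.0370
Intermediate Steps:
z(b) = 5/b
L(E, a) = -2 + E
Q = -⅙ (Q = (-2 - 3)/3 + 3/2 = -5*⅓ + 3*(½) = -5/3 + 3/2 = -⅙ ≈ -0.16667)
(19*m(Q))*z(6 + 3) = (19*(-4*(-⅙)))*(5/(6 + 3)) = (19*(⅔))*(5/9) = 38*(5*(⅑))/3 = (38/3)*(5/9) = 190/27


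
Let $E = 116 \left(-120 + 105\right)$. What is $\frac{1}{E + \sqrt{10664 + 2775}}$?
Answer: $- \frac{1740}{3014161} - \frac{\sqrt{13439}}{3014161} \approx -0.00061574$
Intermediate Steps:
$E = -1740$ ($E = 116 \left(-15\right) = -1740$)
$\frac{1}{E + \sqrt{10664 + 2775}} = \frac{1}{-1740 + \sqrt{10664 + 2775}} = \frac{1}{-1740 + \sqrt{13439}}$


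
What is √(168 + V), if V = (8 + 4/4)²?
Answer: √249 ≈ 15.780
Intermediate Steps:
V = 81 (V = (8 + 4*(¼))² = (8 + 1)² = 9² = 81)
√(168 + V) = √(168 + 81) = √249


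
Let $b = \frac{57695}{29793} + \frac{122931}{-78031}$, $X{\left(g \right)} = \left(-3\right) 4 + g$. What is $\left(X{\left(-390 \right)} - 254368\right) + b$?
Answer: $- \frac{592282745305648}{2324777583} \approx -2.5477 \cdot 10^{5}$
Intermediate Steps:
$X{\left(g \right)} = -12 + g$
$b = \frac{839515262}{2324777583}$ ($b = 57695 \cdot \frac{1}{29793} + 122931 \left(- \frac{1}{78031}\right) = \frac{57695}{29793} - \frac{122931}{78031} = \frac{839515262}{2324777583} \approx 0.36112$)
$\left(X{\left(-390 \right)} - 254368\right) + b = \left(\left(-12 - 390\right) - 254368\right) + \frac{839515262}{2324777583} = \left(-402 - 254368\right) + \frac{839515262}{2324777583} = -254770 + \frac{839515262}{2324777583} = - \frac{592282745305648}{2324777583}$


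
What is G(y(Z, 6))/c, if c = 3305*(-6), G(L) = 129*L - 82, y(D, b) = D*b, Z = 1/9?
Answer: -2/9915 ≈ -0.00020171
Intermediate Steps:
Z = 1/9 ≈ 0.11111
G(L) = -82 + 129*L
c = -19830
G(y(Z, 6))/c = (-82 + 129*((1/9)*6))/(-19830) = (-82 + 129*(2/3))*(-1/19830) = (-82 + 86)*(-1/19830) = 4*(-1/19830) = -2/9915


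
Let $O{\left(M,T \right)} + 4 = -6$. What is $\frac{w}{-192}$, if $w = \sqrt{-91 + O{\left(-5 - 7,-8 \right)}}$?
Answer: $- \frac{i \sqrt{101}}{192} \approx - 0.052343 i$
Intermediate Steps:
$O{\left(M,T \right)} = -10$ ($O{\left(M,T \right)} = -4 - 6 = -10$)
$w = i \sqrt{101}$ ($w = \sqrt{-91 - 10} = \sqrt{-101} = i \sqrt{101} \approx 10.05 i$)
$\frac{w}{-192} = \frac{i \sqrt{101}}{-192} = i \sqrt{101} \left(- \frac{1}{192}\right) = - \frac{i \sqrt{101}}{192}$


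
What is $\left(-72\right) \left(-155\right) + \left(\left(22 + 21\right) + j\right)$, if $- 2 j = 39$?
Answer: $\frac{22367}{2} \approx 11184.0$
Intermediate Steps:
$j = - \frac{39}{2}$ ($j = \left(- \frac{1}{2}\right) 39 = - \frac{39}{2} \approx -19.5$)
$\left(-72\right) \left(-155\right) + \left(\left(22 + 21\right) + j\right) = \left(-72\right) \left(-155\right) + \left(\left(22 + 21\right) - \frac{39}{2}\right) = 11160 + \left(43 - \frac{39}{2}\right) = 11160 + \frac{47}{2} = \frac{22367}{2}$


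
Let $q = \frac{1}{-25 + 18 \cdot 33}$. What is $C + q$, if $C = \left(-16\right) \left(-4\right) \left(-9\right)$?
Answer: $- \frac{327743}{569} \approx -576.0$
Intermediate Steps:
$C = -576$ ($C = 64 \left(-9\right) = -576$)
$q = \frac{1}{569}$ ($q = \frac{1}{-25 + 594} = \frac{1}{569} \approx 0.0017575$)
$C + q = -576 + \frac{1}{569} = - \frac{327743}{569}$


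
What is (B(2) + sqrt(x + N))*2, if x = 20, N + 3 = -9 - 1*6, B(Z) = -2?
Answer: -4 + 2*sqrt(2) ≈ -1.1716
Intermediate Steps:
N = -18 (N = -3 + (-9 - 1*6) = -3 + (-9 - 6) = -3 - 15 = -18)
(B(2) + sqrt(x + N))*2 = (-2 + sqrt(20 - 18))*2 = (-2 + sqrt(2))*2 = -4 + 2*sqrt(2)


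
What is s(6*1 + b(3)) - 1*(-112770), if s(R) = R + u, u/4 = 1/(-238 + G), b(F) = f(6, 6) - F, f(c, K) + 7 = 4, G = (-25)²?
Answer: 43641994/387 ≈ 1.1277e+5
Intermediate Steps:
G = 625
f(c, K) = -3 (f(c, K) = -7 + 4 = -3)
b(F) = -3 - F
u = 4/387 (u = 4/(-238 + 625) = 4/387 ≈ 0.010336)
s(R) = 4/387 + R (s(R) = R + 4/387 = 4/387 + R)
s(6*1 + b(3)) - 1*(-112770) = (4/387 + (6*1 + (-3 - 1*3))) - 1*(-112770) = (4/387 + (6 + (-3 - 3))) + 112770 = (4/387 + (6 - 6)) + 112770 = (4/387 + 0) + 112770 = 4/387 + 112770 = 43641994/387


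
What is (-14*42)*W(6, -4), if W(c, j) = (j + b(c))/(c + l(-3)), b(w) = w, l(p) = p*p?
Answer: -392/5 ≈ -78.400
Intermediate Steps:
l(p) = p²
W(c, j) = (c + j)/(9 + c) (W(c, j) = (j + c)/(c + (-3)²) = (c + j)/(c + 9) = (c + j)/(9 + c))
(-14*42)*W(6, -4) = (-14*42)*((6 - 4)/(9 + 6)) = -588*2/15 = -392/5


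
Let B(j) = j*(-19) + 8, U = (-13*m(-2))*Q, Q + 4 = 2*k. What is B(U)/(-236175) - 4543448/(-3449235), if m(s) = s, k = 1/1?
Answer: 71307559556/54308205075 ≈ 1.3130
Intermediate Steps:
k = 1
Q = -2 (Q = -4 + 2*1 = -4 + 2 = -2)
U = -52 (U = -13*(-2)*(-2) = 26*(-2) = -52)
B(j) = 8 - 19*j (B(j) = -19*j + 8 = 8 - 19*j)
B(U)/(-236175) - 4543448/(-3449235) = (8 - 19*(-52))/(-236175) - 4543448/(-3449235) = (8 + 988)*(-1/236175) - 4543448*(-1/3449235) = 996*(-1/236175) + 4543448/3449235 = -332/78725 + 4543448/3449235 = 71307559556/54308205075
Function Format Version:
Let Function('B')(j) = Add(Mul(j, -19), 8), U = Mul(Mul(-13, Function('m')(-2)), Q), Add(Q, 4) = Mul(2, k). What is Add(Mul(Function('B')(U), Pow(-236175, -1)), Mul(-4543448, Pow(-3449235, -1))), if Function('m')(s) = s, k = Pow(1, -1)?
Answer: Rational(71307559556, 54308205075) ≈ 1.3130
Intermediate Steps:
k = 1
Q = -2 (Q = Add(-4, Mul(2, 1)) = Add(-4, 2) = -2)
U = -52 (U = Mul(Mul(-13, -2), -2) = Mul(26, -2) = -52)
Function('B')(j) = Add(8, Mul(-19, j)) (Function('B')(j) = Add(Mul(-19, j), 8) = Add(8, Mul(-19, j)))
Add(Mul(Function('B')(U), Pow(-236175, -1)), Mul(-4543448, Pow(-3449235, -1))) = Add(Mul(Add(8, Mul(-19, -52)), Pow(-236175, -1)), Mul(-4543448, Pow(-3449235, -1))) = Add(Mul(Add(8, 988), Rational(-1, 236175)), Mul(-4543448, Rational(-1, 3449235))) = Add(Mul(996, Rational(-1, 236175)), Rational(4543448, 3449235)) = Add(Rational(-332, 78725), Rational(4543448, 3449235)) = Rational(71307559556, 54308205075)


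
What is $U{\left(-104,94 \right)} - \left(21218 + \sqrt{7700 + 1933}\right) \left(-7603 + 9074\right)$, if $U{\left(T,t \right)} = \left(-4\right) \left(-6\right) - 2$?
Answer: $-31211656 - 19123 \sqrt{57} \approx -3.1356 \cdot 10^{7}$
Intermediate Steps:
$U{\left(T,t \right)} = 22$ ($U{\left(T,t \right)} = 24 - 2 = 22$)
$U{\left(-104,94 \right)} - \left(21218 + \sqrt{7700 + 1933}\right) \left(-7603 + 9074\right) = 22 - \left(21218 + \sqrt{7700 + 1933}\right) \left(-7603 + 9074\right) = 22 - \left(21218 + \sqrt{9633}\right) 1471 = 22 - \left(21218 + 13 \sqrt{57}\right) 1471 = 22 - \left(31211678 + 19123 \sqrt{57}\right) = -31211656 - 19123 \sqrt{57}$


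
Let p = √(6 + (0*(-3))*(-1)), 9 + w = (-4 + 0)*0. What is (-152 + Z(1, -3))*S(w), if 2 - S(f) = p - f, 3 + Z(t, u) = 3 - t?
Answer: 1071 + 153*√6 ≈ 1445.8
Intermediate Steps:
w = -9 (w = -9 + (-4 + 0)*0 = -9 - 4*0 = -9 + 0 = -9)
Z(t, u) = -t (Z(t, u) = -3 + (3 - t) = -t)
p = √6 (p = √(6 + 0*(-1)) = √(6 + 0) = √6 ≈ 2.4495)
S(f) = 2 + f - √6 (S(f) = 2 - (√6 - f) = 2 + (f - √6) = 2 + f - √6)
(-152 + Z(1, -3))*S(w) = (-152 - 1*1)*(2 - 9 - √6) = (-152 - 1)*(-7 - √6) = -153*(-7 - √6) = 1071 + 153*√6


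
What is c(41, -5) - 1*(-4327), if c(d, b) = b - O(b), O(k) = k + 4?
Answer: 4323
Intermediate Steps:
O(k) = 4 + k
c(d, b) = -4 (c(d, b) = b - (4 + b) = b + (-4 - b) = -4)
c(41, -5) - 1*(-4327) = -4 - 1*(-4327) = -4 + 4327 = 4323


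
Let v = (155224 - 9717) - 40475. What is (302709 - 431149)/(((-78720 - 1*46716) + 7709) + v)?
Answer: 25688/2539 ≈ 10.117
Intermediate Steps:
v = 105032 (v = 145507 - 40475 = 105032)
(302709 - 431149)/(((-78720 - 1*46716) + 7709) + v) = (302709 - 431149)/(((-78720 - 1*46716) + 7709) + 105032) = -128440/(((-78720 - 46716) + 7709) + 105032) = -128440/((-125436 + 7709) + 105032) = -128440/(-117727 + 105032) = -128440/(-12695) = -128440*(-1/12695) = 25688/2539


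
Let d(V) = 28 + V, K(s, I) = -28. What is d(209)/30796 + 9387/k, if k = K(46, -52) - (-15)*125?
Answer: 289519791/56880212 ≈ 5.0900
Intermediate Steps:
k = 1847 (k = -28 - (-15)*125 = -28 - 1*(-1875) = -28 + 1875 = 1847)
d(209)/30796 + 9387/k = (28 + 209)/30796 + 9387/1847 = 237*(1/30796) + 9387*(1/1847) = 237/30796 + 9387/1847 = 289519791/56880212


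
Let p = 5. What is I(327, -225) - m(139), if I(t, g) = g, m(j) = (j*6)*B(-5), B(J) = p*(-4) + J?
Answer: 20625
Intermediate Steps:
B(J) = -20 + J (B(J) = 5*(-4) + J = -20 + J)
m(j) = -150*j (m(j) = (j*6)*(-20 - 5) = (6*j)*(-25) = -150*j)
I(327, -225) - m(139) = -225 - (-150)*139 = -225 - 1*(-20850) = -225 + 20850 = 20625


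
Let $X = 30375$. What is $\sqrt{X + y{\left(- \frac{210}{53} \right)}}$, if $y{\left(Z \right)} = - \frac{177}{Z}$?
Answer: $\frac{\sqrt{149056390}}{70} \approx 174.41$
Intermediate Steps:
$\sqrt{X + y{\left(- \frac{210}{53} \right)}} = \sqrt{30375 - \frac{177}{\left(-210\right) \frac{1}{53}}} = \sqrt{30375 - \frac{177}{- \frac{210}{53}}} = \sqrt{30375 - - \frac{3127}{70}} = \sqrt{30375 + \frac{3127}{70}} = \sqrt{\frac{2129377}{70}} = \frac{\sqrt{149056390}}{70}$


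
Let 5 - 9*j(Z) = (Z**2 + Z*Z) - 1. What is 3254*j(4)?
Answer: -84604/9 ≈ -9400.4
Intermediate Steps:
j(Z) = 2/3 - 2*Z**2/9 (j(Z) = 5/9 - ((Z**2 + Z*Z) - 1)/9 = 5/9 - ((Z**2 + Z**2) - 1)/9 = 5/9 - (2*Z**2 - 1)/9 = 5/9 - (-1 + 2*Z**2)/9 = 5/9 + (1/9 - 2*Z**2/9) = 2/3 - 2*Z**2/9)
3254*j(4) = 3254*(2/3 - 2/9*4**2) = 3254*(2/3 - 2/9*16) = 3254*(2/3 - 32/9) = 3254*(-26/9) = -84604/9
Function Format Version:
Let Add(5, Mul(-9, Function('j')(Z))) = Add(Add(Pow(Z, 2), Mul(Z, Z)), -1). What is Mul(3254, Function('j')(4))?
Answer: Rational(-84604, 9) ≈ -9400.4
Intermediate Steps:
Function('j')(Z) = Add(Rational(2, 3), Mul(Rational(-2, 9), Pow(Z, 2))) (Function('j')(Z) = Add(Rational(5, 9), Mul(Rational(-1, 9), Add(Add(Pow(Z, 2), Mul(Z, Z)), -1))) = Add(Rational(5, 9), Mul(Rational(-1, 9), Add(Add(Pow(Z, 2), Pow(Z, 2)), -1))) = Add(Rational(5, 9), Mul(Rational(-1, 9), Add(Mul(2, Pow(Z, 2)), -1))) = Add(Rational(5, 9), Mul(Rational(-1, 9), Add(-1, Mul(2, Pow(Z, 2))))) = Add(Rational(5, 9), Add(Rational(1, 9), Mul(Rational(-2, 9), Pow(Z, 2)))) = Add(Rational(2, 3), Mul(Rational(-2, 9), Pow(Z, 2))))
Mul(3254, Function('j')(4)) = Mul(3254, Add(Rational(2, 3), Mul(Rational(-2, 9), Pow(4, 2)))) = Mul(3254, Add(Rational(2, 3), Mul(Rational(-2, 9), 16))) = Mul(3254, Add(Rational(2, 3), Rational(-32, 9))) = Mul(3254, Rational(-26, 9)) = Rational(-84604, 9)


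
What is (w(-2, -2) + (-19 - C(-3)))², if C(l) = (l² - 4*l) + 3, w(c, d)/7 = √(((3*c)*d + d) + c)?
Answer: 2241 - 1204*√2 ≈ 538.29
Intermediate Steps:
w(c, d) = 7*√(c + d + 3*c*d) (w(c, d) = 7*√(((3*c)*d + d) + c) = 7*√((3*c*d + d) + c) = 7*√((d + 3*c*d) + c) = 7*√(c + d + 3*c*d))
C(l) = 3 + l² - 4*l
(w(-2, -2) + (-19 - C(-3)))² = (7*√(-2 - 2 + 3*(-2)*(-2)) + (-19 - (3 + (-3)² - 4*(-3))))² = (7*√(-2 - 2 + 12) + (-19 - (3 + 9 + 12)))² = (7*√8 + (-19 - 1*24))² = (7*(2*√2) + (-19 - 24))² = (14*√2 - 43)² = (-43 + 14*√2)²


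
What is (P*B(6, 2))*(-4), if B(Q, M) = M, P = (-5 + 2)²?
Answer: -72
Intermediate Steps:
P = 9 (P = (-3)² = 9)
(P*B(6, 2))*(-4) = (9*2)*(-4) = 18*(-4) = -72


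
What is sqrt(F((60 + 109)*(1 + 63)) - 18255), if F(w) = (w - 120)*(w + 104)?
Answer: 3*sqrt(12975785) ≈ 10807.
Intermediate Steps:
F(w) = (-120 + w)*(104 + w)
sqrt(F((60 + 109)*(1 + 63)) - 18255) = sqrt((-12480 + ((60 + 109)*(1 + 63))**2 - 16*(60 + 109)*(1 + 63)) - 18255) = sqrt((-12480 + (169*64)**2 - 2704*64) - 18255) = sqrt((-12480 + 10816**2 - 16*10816) - 18255) = sqrt((-12480 + 116985856 - 173056) - 18255) = sqrt(116800320 - 18255) = sqrt(116782065) = 3*sqrt(12975785)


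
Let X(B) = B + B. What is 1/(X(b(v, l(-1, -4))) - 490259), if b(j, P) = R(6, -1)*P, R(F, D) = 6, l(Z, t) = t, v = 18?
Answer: -1/490307 ≈ -2.0395e-6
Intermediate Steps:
b(j, P) = 6*P
X(B) = 2*B
1/(X(b(v, l(-1, -4))) - 490259) = 1/(2*(6*(-4)) - 490259) = 1/(2*(-24) - 490259) = 1/(-48 - 490259) = 1/(-490307) = -1/490307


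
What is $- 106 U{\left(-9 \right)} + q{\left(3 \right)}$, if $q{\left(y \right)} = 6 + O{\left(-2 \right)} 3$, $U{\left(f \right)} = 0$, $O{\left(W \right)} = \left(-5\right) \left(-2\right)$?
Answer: $36$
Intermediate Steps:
$O{\left(W \right)} = 10$
$q{\left(y \right)} = 36$ ($q{\left(y \right)} = 6 + 10 \cdot 3 = 6 + 30 = 36$)
$- 106 U{\left(-9 \right)} + q{\left(3 \right)} = \left(-106\right) 0 + 36 = 0 + 36 = 36$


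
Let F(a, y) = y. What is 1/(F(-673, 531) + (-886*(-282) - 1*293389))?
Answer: -1/43006 ≈ -2.3253e-5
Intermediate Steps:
1/(F(-673, 531) + (-886*(-282) - 1*293389)) = 1/(531 + (-886*(-282) - 1*293389)) = 1/(531 + (249852 - 293389)) = 1/(531 - 43537) = 1/(-43006) = -1/43006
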